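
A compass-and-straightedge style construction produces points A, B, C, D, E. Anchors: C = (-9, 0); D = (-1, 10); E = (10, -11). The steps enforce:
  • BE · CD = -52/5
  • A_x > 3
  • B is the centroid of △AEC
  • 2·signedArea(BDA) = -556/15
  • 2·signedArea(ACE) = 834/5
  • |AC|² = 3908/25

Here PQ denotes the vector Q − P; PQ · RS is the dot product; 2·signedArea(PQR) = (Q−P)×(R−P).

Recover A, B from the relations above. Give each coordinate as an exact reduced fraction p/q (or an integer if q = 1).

1. A_x = 17/5  [line 11·x + 19·y + -339/5 = 0 ∩ |AC|² = 3908/25]
2. A_y = 8/5  [line 11·x + 19·y + -339/5 = 0 ∩ |AC|² = 3908/25]
   → A = (17/5, 8/5)
3. B_x = 22/15  [B is the centroid of △AEC]
4. B_y = -47/15  [B is the centroid of △AEC]
   → B = (22/15, -47/15)

A = (17/5, 8/5)
B = (22/15, -47/15)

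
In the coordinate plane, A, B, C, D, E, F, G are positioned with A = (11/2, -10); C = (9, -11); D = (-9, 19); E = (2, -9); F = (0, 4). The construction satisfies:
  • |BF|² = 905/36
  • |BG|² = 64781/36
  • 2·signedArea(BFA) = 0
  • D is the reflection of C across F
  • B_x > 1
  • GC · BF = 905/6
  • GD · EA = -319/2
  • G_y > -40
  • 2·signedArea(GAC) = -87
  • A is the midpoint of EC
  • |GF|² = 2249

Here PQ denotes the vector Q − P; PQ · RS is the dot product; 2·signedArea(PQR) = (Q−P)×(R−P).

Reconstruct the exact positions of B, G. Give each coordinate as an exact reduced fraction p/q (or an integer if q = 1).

1. B_x = 11/6  [line 14·x + 11/2·y + -22 = 0 ∩ |BF|² = 905/36]
2. B_y = -2/3  [line 14·x + 11/2·y + -22 = 0 ∩ |BF|² = 905/36]
   → B = (11/6, -2/3)
3. G_x = 20  [2·signedArea(GAC) = -87 ∩ GD · EA = -319/2]
4. G_y = -39  [2·signedArea(GAC) = -87 ∩ GD · EA = -319/2]
   → G = (20, -39)

B = (11/6, -2/3)
G = (20, -39)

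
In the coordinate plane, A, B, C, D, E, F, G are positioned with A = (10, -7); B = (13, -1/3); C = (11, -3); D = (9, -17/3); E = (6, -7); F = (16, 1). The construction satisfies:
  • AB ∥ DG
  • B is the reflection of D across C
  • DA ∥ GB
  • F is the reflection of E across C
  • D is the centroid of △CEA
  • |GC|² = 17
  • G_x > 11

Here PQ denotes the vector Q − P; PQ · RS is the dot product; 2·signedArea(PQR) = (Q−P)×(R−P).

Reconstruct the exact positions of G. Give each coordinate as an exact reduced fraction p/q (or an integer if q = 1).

G = (12, 1)

1. G_x = 12  [DA ∥ GB ∩ AB ∥ DG]
2. G_y = 1  [DA ∥ GB ∩ AB ∥ DG]
   → G = (12, 1)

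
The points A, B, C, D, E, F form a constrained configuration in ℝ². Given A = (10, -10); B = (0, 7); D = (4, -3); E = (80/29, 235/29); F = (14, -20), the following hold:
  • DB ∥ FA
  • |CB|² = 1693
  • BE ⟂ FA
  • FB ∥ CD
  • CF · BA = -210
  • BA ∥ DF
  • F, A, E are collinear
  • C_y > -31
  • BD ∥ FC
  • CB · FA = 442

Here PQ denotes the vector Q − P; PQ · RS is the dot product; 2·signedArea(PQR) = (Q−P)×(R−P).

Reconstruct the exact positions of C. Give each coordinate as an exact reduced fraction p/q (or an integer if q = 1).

C = (18, -30)

1. C_x = 18  [FB ∥ CD ∩ BD ∥ FC]
2. C_y = -30  [FB ∥ CD ∩ BD ∥ FC]
   → C = (18, -30)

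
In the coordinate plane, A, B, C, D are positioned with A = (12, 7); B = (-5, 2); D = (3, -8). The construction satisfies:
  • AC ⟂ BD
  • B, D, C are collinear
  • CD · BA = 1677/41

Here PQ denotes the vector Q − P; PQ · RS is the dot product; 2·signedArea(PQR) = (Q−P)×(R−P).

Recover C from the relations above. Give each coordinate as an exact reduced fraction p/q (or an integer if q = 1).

1. C_x = -33/41  [B, D, C are collinear ∩ AC ⟂ BD]
2. C_y = -133/41  [B, D, C are collinear ∩ AC ⟂ BD]
   → C = (-33/41, -133/41)

C = (-33/41, -133/41)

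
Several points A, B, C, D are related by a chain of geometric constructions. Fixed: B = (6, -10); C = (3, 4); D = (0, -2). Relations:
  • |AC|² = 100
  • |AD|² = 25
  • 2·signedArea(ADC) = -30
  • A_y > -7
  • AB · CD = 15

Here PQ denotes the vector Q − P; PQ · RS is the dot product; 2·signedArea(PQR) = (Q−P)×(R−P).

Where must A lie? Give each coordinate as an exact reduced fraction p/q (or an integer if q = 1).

A = (3, -6)

1. A_x = 3  [AB · CD = 15 ∩ 2·signedArea(ADC) = -30]
2. A_y = -6  [AB · CD = 15 ∩ 2·signedArea(ADC) = -30]
   → A = (3, -6)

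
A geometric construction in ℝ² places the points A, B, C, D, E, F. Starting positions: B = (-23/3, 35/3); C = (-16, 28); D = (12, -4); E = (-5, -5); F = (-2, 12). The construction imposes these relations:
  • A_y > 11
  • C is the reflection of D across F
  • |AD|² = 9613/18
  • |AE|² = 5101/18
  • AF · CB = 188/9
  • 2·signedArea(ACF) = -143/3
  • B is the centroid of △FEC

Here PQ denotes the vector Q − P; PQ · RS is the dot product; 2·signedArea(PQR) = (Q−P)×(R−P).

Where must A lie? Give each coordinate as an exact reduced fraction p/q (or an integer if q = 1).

A = (-29/6, 71/6)

1. A_x = -29/6  [2·signedArea(ACF) = -143/3 ∩ AF · CB = 188/9]
2. A_y = 71/6  [2·signedArea(ACF) = -143/3 ∩ AF · CB = 188/9]
   → A = (-29/6, 71/6)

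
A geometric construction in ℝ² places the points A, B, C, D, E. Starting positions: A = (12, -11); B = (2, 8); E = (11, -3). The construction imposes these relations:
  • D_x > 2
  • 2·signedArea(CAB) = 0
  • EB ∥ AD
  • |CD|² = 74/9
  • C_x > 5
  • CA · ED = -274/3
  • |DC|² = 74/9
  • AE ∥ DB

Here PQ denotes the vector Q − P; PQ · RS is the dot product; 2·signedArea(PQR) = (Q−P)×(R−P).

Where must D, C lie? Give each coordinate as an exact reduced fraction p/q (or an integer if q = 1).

1. D_x = 3  [AE ∥ DB ∩ EB ∥ AD]
2. D_y = 0  [AE ∥ DB ∩ EB ∥ AD]
   → D = (3, 0)
3. C_x = 16/3  [2·signedArea(CAB) = 0 ∩ CA · ED = -274/3]
4. C_y = 5/3  [2·signedArea(CAB) = 0 ∩ CA · ED = -274/3]
   → C = (16/3, 5/3)

C = (16/3, 5/3)
D = (3, 0)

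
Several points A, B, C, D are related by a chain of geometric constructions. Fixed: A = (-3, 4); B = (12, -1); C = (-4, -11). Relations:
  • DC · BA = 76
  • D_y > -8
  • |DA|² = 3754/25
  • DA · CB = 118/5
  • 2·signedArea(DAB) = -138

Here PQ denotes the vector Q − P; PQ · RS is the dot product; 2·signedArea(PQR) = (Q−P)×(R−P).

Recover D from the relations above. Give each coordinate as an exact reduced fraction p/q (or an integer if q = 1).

1. D_x = 12/5  [DC · BA = 76 ∩ 2·signedArea(DAB) = -138]
2. D_y = -7  [DC · BA = 76 ∩ 2·signedArea(DAB) = -138]
   → D = (12/5, -7)

D = (12/5, -7)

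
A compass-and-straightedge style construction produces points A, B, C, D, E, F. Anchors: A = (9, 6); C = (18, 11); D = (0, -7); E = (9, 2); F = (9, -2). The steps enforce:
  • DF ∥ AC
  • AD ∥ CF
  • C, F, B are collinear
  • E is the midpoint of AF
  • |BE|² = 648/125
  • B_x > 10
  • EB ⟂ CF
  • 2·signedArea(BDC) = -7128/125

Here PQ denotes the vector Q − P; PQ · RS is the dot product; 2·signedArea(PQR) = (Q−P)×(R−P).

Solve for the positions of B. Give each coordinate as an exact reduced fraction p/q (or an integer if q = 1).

B = (1359/125, 88/125)

1. B_x = 1359/125  [C, F, B are collinear ∩ EB ⟂ CF]
2. B_y = 88/125  [C, F, B are collinear ∩ EB ⟂ CF]
   → B = (1359/125, 88/125)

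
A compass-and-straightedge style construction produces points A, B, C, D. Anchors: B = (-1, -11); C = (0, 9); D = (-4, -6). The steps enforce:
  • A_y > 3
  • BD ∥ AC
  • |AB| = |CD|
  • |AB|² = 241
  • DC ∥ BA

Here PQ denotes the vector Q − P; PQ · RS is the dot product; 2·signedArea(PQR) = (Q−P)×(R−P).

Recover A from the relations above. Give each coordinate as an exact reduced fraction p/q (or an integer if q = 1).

1. A_x = 3  [BD ∥ AC ∩ DC ∥ BA]
2. A_y = 4  [BD ∥ AC ∩ DC ∥ BA]
   → A = (3, 4)

A = (3, 4)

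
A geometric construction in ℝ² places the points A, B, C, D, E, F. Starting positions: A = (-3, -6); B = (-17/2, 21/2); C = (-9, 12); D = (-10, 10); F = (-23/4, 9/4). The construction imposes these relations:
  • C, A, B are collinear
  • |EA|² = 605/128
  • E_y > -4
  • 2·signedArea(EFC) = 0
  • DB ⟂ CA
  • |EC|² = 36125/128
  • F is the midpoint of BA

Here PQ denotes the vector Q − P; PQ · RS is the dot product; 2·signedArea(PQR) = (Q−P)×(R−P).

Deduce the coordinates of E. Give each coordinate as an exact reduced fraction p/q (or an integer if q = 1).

1. E_x = -59/16  [line -39/4·x + -13/4·y + -195/4 = 0 ∩ |EA|² = 605/128]
2. E_y = -63/16  [line -39/4·x + -13/4·y + -195/4 = 0 ∩ |EA|² = 605/128]
   → E = (-59/16, -63/16)

E = (-59/16, -63/16)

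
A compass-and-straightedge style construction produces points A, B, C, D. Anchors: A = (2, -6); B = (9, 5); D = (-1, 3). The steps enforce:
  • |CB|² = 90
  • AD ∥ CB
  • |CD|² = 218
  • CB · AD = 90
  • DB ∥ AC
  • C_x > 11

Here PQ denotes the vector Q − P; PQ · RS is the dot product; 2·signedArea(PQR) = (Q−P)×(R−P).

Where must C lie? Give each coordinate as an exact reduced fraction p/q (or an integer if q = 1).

1. C_x = 12  [AD ∥ CB ∩ DB ∥ AC]
2. C_y = -4  [AD ∥ CB ∩ DB ∥ AC]
   → C = (12, -4)

C = (12, -4)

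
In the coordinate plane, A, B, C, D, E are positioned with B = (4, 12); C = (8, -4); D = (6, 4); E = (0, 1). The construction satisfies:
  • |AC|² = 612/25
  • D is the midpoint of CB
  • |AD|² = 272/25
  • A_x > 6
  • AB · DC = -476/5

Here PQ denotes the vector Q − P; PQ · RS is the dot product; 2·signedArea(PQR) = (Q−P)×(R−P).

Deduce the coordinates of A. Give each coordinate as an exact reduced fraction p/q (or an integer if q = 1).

1. A_x = 34/5  [line -2·x + 8·y + 36/5 = 0 ∩ |AC|² = 612/25]
2. A_y = 4/5  [line -2·x + 8·y + 36/5 = 0 ∩ |AC|² = 612/25]
   → A = (34/5, 4/5)

A = (34/5, 4/5)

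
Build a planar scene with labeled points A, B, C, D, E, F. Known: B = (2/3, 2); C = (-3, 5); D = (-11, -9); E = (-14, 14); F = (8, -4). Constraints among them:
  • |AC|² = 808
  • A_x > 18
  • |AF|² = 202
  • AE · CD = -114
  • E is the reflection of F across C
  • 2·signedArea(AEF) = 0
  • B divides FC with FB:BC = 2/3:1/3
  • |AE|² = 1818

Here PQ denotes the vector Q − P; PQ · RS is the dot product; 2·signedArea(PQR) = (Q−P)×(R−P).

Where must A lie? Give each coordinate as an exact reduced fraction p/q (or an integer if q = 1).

1. A_x = 19  [2·signedArea(AEF) = 0 ∩ AE · CD = -114]
2. A_y = -13  [2·signedArea(AEF) = 0 ∩ AE · CD = -114]
   → A = (19, -13)

A = (19, -13)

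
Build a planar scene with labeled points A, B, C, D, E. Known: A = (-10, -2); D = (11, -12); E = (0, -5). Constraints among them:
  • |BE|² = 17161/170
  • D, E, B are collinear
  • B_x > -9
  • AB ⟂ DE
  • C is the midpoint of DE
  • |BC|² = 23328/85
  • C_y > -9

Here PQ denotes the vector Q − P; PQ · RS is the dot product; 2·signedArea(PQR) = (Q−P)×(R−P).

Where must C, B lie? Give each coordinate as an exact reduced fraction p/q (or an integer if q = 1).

B = (-1441/170, 67/170)
C = (11/2, -17/2)

1. C_x = 11/2  [C is the midpoint of DE]
2. C_y = -17/2  [C is the midpoint of DE]
   → C = (11/2, -17/2)
3. B_x = -1441/170  [D, E, B are collinear ∩ AB ⟂ DE]
4. B_y = 67/170  [D, E, B are collinear ∩ AB ⟂ DE]
   → B = (-1441/170, 67/170)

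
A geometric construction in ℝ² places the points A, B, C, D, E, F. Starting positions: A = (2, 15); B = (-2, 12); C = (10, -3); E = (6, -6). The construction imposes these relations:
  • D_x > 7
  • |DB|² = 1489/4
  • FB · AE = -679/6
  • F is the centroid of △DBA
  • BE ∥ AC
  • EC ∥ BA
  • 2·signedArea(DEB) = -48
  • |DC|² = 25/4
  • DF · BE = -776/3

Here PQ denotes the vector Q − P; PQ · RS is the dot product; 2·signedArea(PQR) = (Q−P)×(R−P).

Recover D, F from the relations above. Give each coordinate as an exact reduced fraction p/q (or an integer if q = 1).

D = (8, -9/2)
F = (8/3, 15/2)

1. D_x = 8  [line -18·x + -8·y + 108 = 0 ∩ |DB|² = 1489/4]
2. D_y = -9/2  [line -18·x + -8·y + 108 = 0 ∩ |DB|² = 1489/4]
   → D = (8, -9/2)
3. F_x = 8/3  [F is the centroid of △DBA]
4. F_y = 15/2  [F is the centroid of △DBA]
   → F = (8/3, 15/2)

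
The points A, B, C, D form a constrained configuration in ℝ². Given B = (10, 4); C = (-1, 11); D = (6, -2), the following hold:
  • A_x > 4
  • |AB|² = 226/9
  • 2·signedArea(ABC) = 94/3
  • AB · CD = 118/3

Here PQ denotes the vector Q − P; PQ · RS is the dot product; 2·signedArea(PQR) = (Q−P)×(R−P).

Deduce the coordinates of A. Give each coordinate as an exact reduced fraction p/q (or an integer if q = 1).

1. A_x = 5  [AB · CD = 118/3 ∩ 2·signedArea(ABC) = 94/3]
2. A_y = 13/3  [AB · CD = 118/3 ∩ 2·signedArea(ABC) = 94/3]
   → A = (5, 13/3)

A = (5, 13/3)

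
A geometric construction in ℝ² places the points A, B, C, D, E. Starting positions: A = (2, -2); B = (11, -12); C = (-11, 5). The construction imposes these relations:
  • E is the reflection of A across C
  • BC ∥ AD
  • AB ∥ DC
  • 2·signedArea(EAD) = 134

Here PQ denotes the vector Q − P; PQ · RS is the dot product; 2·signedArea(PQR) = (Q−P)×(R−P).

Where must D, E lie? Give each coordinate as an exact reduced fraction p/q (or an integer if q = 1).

1. D_x = -20  [AB ∥ DC ∩ BC ∥ AD]
2. D_y = 15  [AB ∥ DC ∩ BC ∥ AD]
   → D = (-20, 15)
3. E_x = -24  [E is the reflection of A across C]
4. E_y = 12  [E is the reflection of A across C]
   → E = (-24, 12)

D = (-20, 15)
E = (-24, 12)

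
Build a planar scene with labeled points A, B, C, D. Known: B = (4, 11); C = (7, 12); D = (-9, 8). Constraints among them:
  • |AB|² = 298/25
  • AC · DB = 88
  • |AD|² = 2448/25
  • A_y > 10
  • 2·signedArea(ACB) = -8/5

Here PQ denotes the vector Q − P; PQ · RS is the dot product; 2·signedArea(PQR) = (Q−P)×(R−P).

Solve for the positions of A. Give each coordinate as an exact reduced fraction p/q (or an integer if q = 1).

1. A_x = 3/5  [AC · DB = 88 ∩ 2·signedArea(ACB) = -8/5]
2. A_y = 52/5  [AC · DB = 88 ∩ 2·signedArea(ACB) = -8/5]
   → A = (3/5, 52/5)

A = (3/5, 52/5)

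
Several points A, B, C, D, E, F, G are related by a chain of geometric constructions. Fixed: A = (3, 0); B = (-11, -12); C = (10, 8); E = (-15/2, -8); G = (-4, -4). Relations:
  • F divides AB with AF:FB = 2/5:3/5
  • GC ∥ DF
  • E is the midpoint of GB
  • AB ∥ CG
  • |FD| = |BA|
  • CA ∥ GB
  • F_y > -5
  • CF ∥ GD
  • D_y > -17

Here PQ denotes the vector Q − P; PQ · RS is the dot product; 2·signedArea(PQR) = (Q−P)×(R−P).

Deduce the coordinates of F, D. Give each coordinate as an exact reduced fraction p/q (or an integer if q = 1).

1. F_x = -13/5  [F divides AB with AF:FB = 2/5:3/5]
2. F_y = -24/5  [F divides AB with AF:FB = 2/5:3/5]
   → F = (-13/5, -24/5)
3. D_x = -83/5  [GC ∥ DF ∩ CF ∥ GD]
4. D_y = -84/5  [GC ∥ DF ∩ CF ∥ GD]
   → D = (-83/5, -84/5)

D = (-83/5, -84/5)
F = (-13/5, -24/5)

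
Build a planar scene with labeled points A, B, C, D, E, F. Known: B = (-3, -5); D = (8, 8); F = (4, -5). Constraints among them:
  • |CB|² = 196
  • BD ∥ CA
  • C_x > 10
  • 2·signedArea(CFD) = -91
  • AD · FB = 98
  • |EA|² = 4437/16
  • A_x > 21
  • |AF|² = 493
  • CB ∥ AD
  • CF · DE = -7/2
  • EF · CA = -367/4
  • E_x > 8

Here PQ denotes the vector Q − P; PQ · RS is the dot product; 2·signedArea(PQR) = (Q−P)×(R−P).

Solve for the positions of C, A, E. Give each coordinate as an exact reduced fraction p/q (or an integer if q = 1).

1. C_x = 11  [line -13·x + 4·y + 163 = 0 ∩ |CB|² = 196]
2. C_y = -5  [line -13·x + 4·y + 163 = 0 ∩ |CB|² = 196]
   → C = (11, -5)
3. A_x = 22  [CB ∥ AD ∩ BD ∥ CA]
4. A_y = 8  [CB ∥ AD ∩ BD ∥ CA]
   → A = (22, 8)
5. E_x = 17/2  [EF · CA = -367/4 ∩ CF · DE = -7/2]
6. E_y = -7/4  [EF · CA = -367/4 ∩ CF · DE = -7/2]
   → E = (17/2, -7/4)

A = (22, 8)
C = (11, -5)
E = (17/2, -7/4)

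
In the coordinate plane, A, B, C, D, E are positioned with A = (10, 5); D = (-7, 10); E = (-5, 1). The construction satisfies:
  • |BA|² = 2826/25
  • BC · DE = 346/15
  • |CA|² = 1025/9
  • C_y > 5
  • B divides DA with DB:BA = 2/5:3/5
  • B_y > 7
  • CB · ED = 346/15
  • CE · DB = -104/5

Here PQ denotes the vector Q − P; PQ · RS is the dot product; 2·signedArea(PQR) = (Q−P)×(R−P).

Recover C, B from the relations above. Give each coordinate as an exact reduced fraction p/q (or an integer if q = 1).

B = (-1/5, 8)
C = (-2/3, 16/3)

1. B_x = -1/5  [B divides DA with DB:BA = 2/5:3/5]
2. B_y = 8  [B divides DA with DB:BA = 2/5:3/5]
   → B = (-1/5, 8)
3. C_x = -2/3  [CE · DB = -104/5 ∩ BC · DE = 346/15]
4. C_y = 16/3  [CE · DB = -104/5 ∩ BC · DE = 346/15]
   → C = (-2/3, 16/3)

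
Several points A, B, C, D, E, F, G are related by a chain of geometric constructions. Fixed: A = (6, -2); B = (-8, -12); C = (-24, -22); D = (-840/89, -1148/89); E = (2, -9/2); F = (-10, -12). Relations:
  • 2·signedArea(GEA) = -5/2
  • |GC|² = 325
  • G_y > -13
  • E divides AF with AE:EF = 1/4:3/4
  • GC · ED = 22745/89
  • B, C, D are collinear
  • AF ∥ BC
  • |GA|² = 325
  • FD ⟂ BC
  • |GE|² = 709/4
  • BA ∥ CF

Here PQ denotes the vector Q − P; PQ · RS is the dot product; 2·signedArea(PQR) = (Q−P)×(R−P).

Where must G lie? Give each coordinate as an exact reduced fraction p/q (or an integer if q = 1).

1. G_x = -9  [2·signedArea(GEA) = -5/2 ∩ GC · ED = 22745/89]
2. G_y = -12  [2·signedArea(GEA) = -5/2 ∩ GC · ED = 22745/89]
   → G = (-9, -12)

G = (-9, -12)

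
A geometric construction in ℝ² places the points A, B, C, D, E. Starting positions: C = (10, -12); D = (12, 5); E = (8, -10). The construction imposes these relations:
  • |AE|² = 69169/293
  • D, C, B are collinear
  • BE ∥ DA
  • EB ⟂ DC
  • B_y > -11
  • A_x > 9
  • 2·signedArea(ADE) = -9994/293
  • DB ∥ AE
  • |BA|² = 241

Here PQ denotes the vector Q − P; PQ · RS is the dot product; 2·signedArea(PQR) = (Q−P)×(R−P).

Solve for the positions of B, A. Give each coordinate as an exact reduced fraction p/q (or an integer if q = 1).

1. B_x = 2990/293  [D, C, B are collinear ∩ EB ⟂ DC]
2. B_y = -3006/293  [D, C, B are collinear ∩ EB ⟂ DC]
   → B = (2990/293, -3006/293)
3. A_x = 2870/293  [DB ∥ AE ∩ BE ∥ DA]
4. A_y = 1541/293  [DB ∥ AE ∩ BE ∥ DA]
   → A = (2870/293, 1541/293)

A = (2870/293, 1541/293)
B = (2990/293, -3006/293)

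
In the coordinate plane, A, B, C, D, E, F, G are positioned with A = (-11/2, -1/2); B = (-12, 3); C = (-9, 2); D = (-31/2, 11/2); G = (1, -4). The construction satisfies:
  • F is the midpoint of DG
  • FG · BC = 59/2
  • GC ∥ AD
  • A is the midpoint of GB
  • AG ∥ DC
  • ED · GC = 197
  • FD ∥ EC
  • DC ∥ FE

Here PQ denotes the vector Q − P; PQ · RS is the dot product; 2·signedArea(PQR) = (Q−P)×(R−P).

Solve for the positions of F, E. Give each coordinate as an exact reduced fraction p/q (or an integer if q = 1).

E = (-3/4, -11/4)
F = (-29/4, 3/4)

1. F_x = -29/4  [F is the midpoint of DG]
2. F_y = 3/4  [F is the midpoint of DG]
   → F = (-29/4, 3/4)
3. E_x = -3/4  [FD ∥ EC ∩ DC ∥ FE]
4. E_y = -11/4  [FD ∥ EC ∩ DC ∥ FE]
   → E = (-3/4, -11/4)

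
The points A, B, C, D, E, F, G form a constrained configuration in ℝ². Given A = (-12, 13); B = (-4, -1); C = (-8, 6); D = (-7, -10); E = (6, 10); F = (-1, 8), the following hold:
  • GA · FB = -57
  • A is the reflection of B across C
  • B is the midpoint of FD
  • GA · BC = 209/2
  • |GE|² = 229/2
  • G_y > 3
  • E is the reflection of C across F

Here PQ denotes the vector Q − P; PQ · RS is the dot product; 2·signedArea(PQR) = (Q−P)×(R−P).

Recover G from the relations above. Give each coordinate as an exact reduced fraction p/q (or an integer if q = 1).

G = (-5/2, 7/2)

1. G_x = -5/2  [GA · BC = 209/2 ∩ GA · FB = -57]
2. G_y = 7/2  [GA · BC = 209/2 ∩ GA · FB = -57]
   → G = (-5/2, 7/2)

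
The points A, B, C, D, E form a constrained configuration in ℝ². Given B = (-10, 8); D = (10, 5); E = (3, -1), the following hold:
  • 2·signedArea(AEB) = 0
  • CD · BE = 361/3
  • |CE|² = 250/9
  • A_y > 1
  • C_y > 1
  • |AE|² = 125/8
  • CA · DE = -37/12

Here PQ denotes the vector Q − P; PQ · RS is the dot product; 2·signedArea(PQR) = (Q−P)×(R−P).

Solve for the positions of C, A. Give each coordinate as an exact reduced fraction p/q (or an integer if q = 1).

1. C_x = -4/3  [line -13·x + 9·y + -106/3 = 0 ∩ |CE|² = 250/9]
2. C_y = 2  [line -13·x + 9·y + -106/3 = 0 ∩ |CE|² = 250/9]
   → C = (-4/3, 2)
3. A_x = -1/4  [2·signedArea(AEB) = 0 ∩ CA · DE = -37/12]
4. A_y = 5/4  [2·signedArea(AEB) = 0 ∩ CA · DE = -37/12]
   → A = (-1/4, 5/4)

A = (-1/4, 5/4)
C = (-4/3, 2)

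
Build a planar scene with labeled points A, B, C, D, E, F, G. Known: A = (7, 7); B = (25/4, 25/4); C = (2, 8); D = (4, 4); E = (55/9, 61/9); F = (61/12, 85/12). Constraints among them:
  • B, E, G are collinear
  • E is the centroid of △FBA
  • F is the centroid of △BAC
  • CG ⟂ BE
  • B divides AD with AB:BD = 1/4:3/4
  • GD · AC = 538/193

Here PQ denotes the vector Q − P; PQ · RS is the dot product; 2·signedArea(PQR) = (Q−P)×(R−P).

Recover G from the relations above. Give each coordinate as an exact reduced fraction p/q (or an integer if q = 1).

G = (1070/193, 1724/193)

1. G_x = 1070/193  [B, E, G are collinear ∩ CG ⟂ BE]
2. G_y = 1724/193  [B, E, G are collinear ∩ CG ⟂ BE]
   → G = (1070/193, 1724/193)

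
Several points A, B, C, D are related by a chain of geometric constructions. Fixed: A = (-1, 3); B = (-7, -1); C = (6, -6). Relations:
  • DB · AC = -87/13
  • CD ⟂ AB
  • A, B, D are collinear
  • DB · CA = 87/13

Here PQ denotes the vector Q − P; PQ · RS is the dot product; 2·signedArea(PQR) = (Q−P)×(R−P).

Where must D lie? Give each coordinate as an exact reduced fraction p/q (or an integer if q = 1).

D = (-4/13, 45/13)

1. D_x = -4/13  [A, B, D are collinear ∩ CD ⟂ AB]
2. D_y = 45/13  [A, B, D are collinear ∩ CD ⟂ AB]
   → D = (-4/13, 45/13)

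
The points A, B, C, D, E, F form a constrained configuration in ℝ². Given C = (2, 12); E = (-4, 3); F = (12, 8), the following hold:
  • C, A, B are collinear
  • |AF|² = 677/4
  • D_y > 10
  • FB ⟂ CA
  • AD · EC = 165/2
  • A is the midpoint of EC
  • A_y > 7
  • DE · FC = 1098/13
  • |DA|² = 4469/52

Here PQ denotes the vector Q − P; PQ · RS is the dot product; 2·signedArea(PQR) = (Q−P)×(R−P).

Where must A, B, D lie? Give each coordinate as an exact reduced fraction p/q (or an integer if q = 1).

1. A_x = -1  [A is the midpoint of EC]
2. A_y = 15/2  [A is the midpoint of EC]
   → A = (-1, 15/2)
3. B_x = 42/13  [C, A, B are collinear ∩ FB ⟂ CA]
4. B_y = 180/13  [C, A, B are collinear ∩ FB ⟂ CA]
   → B = (42/13, 180/13)
5. D_x = 99/13  [DE · FC = 1098/13 ∩ AD · EC = 165/2]
6. D_y = 142/13  [DE · FC = 1098/13 ∩ AD · EC = 165/2]
   → D = (99/13, 142/13)

A = (-1, 15/2)
B = (42/13, 180/13)
D = (99/13, 142/13)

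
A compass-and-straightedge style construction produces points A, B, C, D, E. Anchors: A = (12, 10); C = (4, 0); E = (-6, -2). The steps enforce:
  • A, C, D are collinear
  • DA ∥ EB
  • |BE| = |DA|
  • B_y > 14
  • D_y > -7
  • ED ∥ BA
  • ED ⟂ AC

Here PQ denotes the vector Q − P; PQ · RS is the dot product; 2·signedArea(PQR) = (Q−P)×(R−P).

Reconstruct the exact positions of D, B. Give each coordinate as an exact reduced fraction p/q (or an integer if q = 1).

1. D_x = -36/41  [A, C, D are collinear ∩ ED ⟂ AC]
2. D_y = -250/41  [A, C, D are collinear ∩ ED ⟂ AC]
   → D = (-36/41, -250/41)
3. B_x = 282/41  [ED ∥ BA ∩ DA ∥ EB]
4. B_y = 578/41  [ED ∥ BA ∩ DA ∥ EB]
   → B = (282/41, 578/41)

B = (282/41, 578/41)
D = (-36/41, -250/41)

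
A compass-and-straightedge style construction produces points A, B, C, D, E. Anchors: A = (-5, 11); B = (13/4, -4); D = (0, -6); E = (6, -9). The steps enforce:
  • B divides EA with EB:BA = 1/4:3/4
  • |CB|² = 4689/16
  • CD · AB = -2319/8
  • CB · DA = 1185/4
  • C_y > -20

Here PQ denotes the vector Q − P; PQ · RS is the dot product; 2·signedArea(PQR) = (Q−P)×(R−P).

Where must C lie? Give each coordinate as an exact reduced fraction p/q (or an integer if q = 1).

C = (23/2, -19)

1. C_x = 23/2  [CD · AB = -2319/8 ∩ CB · DA = 1185/4]
2. C_y = -19  [CD · AB = -2319/8 ∩ CB · DA = 1185/4]
   → C = (23/2, -19)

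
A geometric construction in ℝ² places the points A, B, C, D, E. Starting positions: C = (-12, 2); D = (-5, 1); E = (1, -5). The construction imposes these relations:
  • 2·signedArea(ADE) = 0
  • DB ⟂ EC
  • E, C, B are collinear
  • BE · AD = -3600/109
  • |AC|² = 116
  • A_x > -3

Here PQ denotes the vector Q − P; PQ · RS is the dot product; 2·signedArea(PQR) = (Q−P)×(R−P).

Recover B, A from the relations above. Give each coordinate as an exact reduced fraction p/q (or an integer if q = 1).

A = (-2, -2)
B = (-671/109, -125/109)

1. B_x = -671/109  [E, C, B are collinear ∩ DB ⟂ EC]
2. B_y = -125/109  [E, C, B are collinear ∩ DB ⟂ EC]
   → B = (-671/109, -125/109)
3. A_x = -2  [2·signedArea(ADE) = 0 ∩ BE · AD = -3600/109]
4. A_y = -2  [2·signedArea(ADE) = 0 ∩ BE · AD = -3600/109]
   → A = (-2, -2)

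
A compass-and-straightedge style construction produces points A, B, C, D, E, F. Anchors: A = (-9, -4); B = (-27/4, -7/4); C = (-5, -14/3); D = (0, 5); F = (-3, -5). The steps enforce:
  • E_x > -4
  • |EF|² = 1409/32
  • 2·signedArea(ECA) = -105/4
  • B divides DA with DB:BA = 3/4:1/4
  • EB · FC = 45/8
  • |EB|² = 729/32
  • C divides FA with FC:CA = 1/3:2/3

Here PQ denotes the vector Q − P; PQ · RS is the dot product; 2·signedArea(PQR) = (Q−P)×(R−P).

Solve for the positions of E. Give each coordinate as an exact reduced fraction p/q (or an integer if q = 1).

E = (-27/8, 13/8)

1. E_x = -27/8  [2·signedArea(ECA) = -105/4 ∩ EB · FC = 45/8]
2. E_y = 13/8  [2·signedArea(ECA) = -105/4 ∩ EB · FC = 45/8]
   → E = (-27/8, 13/8)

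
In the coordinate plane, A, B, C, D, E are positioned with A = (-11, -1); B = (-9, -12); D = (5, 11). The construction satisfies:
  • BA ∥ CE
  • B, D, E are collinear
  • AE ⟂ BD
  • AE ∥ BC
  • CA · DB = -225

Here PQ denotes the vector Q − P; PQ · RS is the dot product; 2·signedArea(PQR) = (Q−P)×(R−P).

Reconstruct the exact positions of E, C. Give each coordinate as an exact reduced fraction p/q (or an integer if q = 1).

1. E_x = -135/29  [B, D, E are collinear ∩ AE ⟂ BD]
2. E_y = -141/29  [B, D, E are collinear ∩ AE ⟂ BD]
   → E = (-135/29, -141/29)
3. C_x = -77/29  [BA ∥ CE ∩ AE ∥ BC]
4. C_y = -460/29  [BA ∥ CE ∩ AE ∥ BC]
   → C = (-77/29, -460/29)

C = (-77/29, -460/29)
E = (-135/29, -141/29)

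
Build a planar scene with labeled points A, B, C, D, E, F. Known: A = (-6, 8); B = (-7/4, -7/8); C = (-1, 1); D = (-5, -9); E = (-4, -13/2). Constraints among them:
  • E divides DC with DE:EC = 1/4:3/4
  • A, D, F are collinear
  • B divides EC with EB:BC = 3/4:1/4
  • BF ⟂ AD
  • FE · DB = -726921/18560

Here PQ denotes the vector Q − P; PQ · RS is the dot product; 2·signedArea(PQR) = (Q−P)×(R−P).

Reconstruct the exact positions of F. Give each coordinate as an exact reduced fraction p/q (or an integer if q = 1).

F = (-12679/2320, -2537/2320)

1. F_x = -12679/2320  [A, D, F are collinear ∩ BF ⟂ AD]
2. F_y = -2537/2320  [A, D, F are collinear ∩ BF ⟂ AD]
   → F = (-12679/2320, -2537/2320)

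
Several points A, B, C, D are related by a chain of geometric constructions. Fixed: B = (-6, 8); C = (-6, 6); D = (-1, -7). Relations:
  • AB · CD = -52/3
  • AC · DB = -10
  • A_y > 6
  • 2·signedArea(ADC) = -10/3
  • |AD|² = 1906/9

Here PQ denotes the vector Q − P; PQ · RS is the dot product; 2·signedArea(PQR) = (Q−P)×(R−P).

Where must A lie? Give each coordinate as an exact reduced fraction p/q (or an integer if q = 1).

1. A_x = -6  [2·signedArea(ADC) = -10/3 ∩ AC · DB = -10]
2. A_y = 20/3  [2·signedArea(ADC) = -10/3 ∩ AC · DB = -10]
   → A = (-6, 20/3)

A = (-6, 20/3)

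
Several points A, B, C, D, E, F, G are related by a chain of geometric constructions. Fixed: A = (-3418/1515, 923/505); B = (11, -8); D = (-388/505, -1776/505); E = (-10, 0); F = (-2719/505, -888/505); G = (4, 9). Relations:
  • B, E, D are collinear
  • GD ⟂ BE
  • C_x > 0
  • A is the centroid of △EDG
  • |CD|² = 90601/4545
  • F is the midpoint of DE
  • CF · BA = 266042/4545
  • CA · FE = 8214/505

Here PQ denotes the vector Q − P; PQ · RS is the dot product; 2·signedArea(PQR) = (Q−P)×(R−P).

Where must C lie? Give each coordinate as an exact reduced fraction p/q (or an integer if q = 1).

1. C_x = 1244/1515  [CA · FE = 8214/505 ∩ CF · BA = 266042/4545]
2. C_y = 331/505  [CA · FE = 8214/505 ∩ CF · BA = 266042/4545]
   → C = (1244/1515, 331/505)

C = (1244/1515, 331/505)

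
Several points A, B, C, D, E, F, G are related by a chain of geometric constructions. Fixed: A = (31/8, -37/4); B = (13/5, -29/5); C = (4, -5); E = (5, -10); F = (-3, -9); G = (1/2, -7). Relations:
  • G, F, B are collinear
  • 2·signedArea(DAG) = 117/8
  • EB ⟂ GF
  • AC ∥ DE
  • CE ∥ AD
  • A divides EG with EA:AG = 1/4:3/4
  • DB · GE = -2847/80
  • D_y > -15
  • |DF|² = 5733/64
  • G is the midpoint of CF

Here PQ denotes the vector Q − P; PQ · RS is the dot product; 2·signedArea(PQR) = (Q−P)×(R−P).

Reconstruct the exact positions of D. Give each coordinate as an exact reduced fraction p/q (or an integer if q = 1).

D = (39/8, -57/4)

1. D_x = 39/8  [AC ∥ DE ∩ CE ∥ AD]
2. D_y = -57/4  [AC ∥ DE ∩ CE ∥ AD]
   → D = (39/8, -57/4)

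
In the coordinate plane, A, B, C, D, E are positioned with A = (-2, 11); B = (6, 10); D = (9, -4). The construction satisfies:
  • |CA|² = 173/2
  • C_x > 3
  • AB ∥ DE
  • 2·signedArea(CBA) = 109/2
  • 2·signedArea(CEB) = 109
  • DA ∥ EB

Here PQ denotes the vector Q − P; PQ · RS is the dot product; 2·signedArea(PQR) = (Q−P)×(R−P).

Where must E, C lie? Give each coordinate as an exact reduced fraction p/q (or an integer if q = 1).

1. E_x = 17  [DA ∥ EB ∩ AB ∥ DE]
2. E_y = -5  [DA ∥ EB ∩ AB ∥ DE]
   → E = (17, -5)
3. C_x = 7/2  [2·signedArea(CBA) = 109/2 ∩ 2·signedArea(CEB) = 109]
4. C_y = 7/2  [2·signedArea(CBA) = 109/2 ∩ 2·signedArea(CEB) = 109]
   → C = (7/2, 7/2)

C = (7/2, 7/2)
E = (17, -5)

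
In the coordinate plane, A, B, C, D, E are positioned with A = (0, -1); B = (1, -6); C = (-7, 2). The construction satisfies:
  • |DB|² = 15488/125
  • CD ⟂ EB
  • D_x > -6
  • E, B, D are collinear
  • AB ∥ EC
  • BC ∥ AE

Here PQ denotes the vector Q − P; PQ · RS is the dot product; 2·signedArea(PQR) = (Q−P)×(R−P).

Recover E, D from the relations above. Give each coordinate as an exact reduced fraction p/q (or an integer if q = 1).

1. E_x = -8  [AB ∥ EC ∩ BC ∥ AE]
2. E_y = 7  [AB ∥ EC ∩ BC ∥ AE]
   → E = (-8, 7)
3. D_x = -667/125  [E, B, D are collinear ∩ CD ⟂ EB]
4. D_y = 394/125  [E, B, D are collinear ∩ CD ⟂ EB]
   → D = (-667/125, 394/125)

D = (-667/125, 394/125)
E = (-8, 7)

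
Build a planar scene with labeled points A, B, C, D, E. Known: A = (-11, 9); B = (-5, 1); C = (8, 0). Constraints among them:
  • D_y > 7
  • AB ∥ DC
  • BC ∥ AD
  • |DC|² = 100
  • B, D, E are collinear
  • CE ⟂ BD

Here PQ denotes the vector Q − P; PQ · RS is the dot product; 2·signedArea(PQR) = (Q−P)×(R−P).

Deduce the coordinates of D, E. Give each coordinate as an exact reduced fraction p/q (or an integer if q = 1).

D = (2, 8)
E = (1, 7)

1. D_x = 2  [AB ∥ DC ∩ BC ∥ AD]
2. D_y = 8  [AB ∥ DC ∩ BC ∥ AD]
   → D = (2, 8)
3. E_x = 1  [B, D, E are collinear ∩ CE ⟂ BD]
4. E_y = 7  [B, D, E are collinear ∩ CE ⟂ BD]
   → E = (1, 7)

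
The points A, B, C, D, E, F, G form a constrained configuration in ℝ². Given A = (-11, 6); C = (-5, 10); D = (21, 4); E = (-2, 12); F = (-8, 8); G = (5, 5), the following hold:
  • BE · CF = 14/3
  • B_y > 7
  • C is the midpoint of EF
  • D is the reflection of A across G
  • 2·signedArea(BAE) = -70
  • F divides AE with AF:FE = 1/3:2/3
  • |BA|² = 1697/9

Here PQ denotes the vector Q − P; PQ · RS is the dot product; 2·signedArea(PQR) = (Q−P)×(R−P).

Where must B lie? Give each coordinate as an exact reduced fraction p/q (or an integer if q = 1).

B = (8/3, 22/3)

1. B_x = 8/3  [BE · CF = 14/3 ∩ 2·signedArea(BAE) = -70]
2. B_y = 22/3  [BE · CF = 14/3 ∩ 2·signedArea(BAE) = -70]
   → B = (8/3, 22/3)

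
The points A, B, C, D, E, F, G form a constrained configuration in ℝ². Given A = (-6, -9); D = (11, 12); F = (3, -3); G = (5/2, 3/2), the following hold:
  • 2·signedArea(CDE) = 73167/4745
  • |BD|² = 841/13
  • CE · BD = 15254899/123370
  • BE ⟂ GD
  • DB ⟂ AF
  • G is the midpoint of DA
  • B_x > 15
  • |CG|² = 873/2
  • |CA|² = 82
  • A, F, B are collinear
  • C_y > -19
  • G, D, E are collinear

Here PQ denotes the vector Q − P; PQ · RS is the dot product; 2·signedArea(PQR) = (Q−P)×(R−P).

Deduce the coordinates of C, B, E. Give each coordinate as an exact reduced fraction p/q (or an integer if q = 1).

1. B_x = 201/13  [A, F, B are collinear ∩ DB ⟂ AF]
2. B_y = 69/13  [A, F, B are collinear ∩ DB ⟂ AF]
   → B = (201/13, 69/13)
3. E_x = 90093/9490  [G, D, E are collinear ∩ BE ⟂ GD]
4. E_y = 96219/9490  [G, D, E are collinear ∩ BE ⟂ GD]
   → E = (90093/9490, 96219/9490)
5. C_x = -5  [2·signedArea(CDE) = 73167/4745 ∩ CE · BD = 15254899/123370]
6. C_y = -18  [2·signedArea(CDE) = 73167/4745 ∩ CE · BD = 15254899/123370]
   → C = (-5, -18)

B = (201/13, 69/13)
C = (-5, -18)
E = (90093/9490, 96219/9490)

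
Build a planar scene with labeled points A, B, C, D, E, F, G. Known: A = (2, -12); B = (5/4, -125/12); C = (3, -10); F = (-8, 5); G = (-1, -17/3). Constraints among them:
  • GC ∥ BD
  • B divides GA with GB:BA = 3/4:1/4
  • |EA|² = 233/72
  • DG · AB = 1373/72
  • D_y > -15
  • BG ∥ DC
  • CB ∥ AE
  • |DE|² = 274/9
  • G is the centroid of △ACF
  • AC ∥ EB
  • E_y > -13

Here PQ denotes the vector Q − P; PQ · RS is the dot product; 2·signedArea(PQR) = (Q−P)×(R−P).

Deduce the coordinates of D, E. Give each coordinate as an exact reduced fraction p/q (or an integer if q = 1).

1. D_x = 21/4  [BG ∥ DC ∩ GC ∥ BD]
2. D_y = -59/4  [BG ∥ DC ∩ GC ∥ BD]
   → D = (21/4, -59/4)
3. E_x = 1/4  [AC ∥ EB ∩ CB ∥ AE]
4. E_y = -149/12  [AC ∥ EB ∩ CB ∥ AE]
   → E = (1/4, -149/12)

D = (21/4, -59/4)
E = (1/4, -149/12)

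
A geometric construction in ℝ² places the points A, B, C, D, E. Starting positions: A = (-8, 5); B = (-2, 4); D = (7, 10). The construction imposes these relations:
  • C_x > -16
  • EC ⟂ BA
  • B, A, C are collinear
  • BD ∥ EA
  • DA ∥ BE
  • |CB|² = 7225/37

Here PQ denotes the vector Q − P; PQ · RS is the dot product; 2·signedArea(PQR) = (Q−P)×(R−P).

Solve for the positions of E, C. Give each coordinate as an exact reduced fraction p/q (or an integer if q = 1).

1. E_x = -17  [BD ∥ EA ∩ DA ∥ BE]
2. E_y = -1  [BD ∥ EA ∩ DA ∥ BE]
   → E = (-17, -1)
3. C_x = -584/37  [B, A, C are collinear ∩ EC ⟂ BA]
4. C_y = 233/37  [B, A, C are collinear ∩ EC ⟂ BA]
   → C = (-584/37, 233/37)

C = (-584/37, 233/37)
E = (-17, -1)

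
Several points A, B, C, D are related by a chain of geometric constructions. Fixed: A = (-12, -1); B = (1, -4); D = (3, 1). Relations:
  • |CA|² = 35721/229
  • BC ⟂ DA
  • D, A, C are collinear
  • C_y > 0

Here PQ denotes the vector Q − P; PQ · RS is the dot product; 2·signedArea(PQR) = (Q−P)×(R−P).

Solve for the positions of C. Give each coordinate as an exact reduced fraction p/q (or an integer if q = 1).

C = (87/229, 149/229)

1. C_x = 87/229  [D, A, C are collinear ∩ BC ⟂ DA]
2. C_y = 149/229  [D, A, C are collinear ∩ BC ⟂ DA]
   → C = (87/229, 149/229)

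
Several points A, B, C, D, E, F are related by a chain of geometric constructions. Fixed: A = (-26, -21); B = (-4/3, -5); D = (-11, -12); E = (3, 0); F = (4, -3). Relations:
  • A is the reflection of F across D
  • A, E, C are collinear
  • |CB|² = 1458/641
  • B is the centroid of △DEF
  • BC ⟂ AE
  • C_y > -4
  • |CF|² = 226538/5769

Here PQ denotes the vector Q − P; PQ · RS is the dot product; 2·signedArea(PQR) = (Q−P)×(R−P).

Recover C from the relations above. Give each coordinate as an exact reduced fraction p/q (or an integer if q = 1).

1. C_x = -4265/1923  [A, E, C are collinear ∩ BC ⟂ AE]
2. C_y = -2422/641  [A, E, C are collinear ∩ BC ⟂ AE]
   → C = (-4265/1923, -2422/641)

C = (-4265/1923, -2422/641)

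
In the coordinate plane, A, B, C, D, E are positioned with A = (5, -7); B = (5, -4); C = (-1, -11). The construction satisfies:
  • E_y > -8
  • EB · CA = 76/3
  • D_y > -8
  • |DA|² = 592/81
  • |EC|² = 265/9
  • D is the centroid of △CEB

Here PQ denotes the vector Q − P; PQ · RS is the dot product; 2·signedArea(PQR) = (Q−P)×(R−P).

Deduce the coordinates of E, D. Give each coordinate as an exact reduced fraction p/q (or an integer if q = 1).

D = (7/3, -67/9)
E = (3, -22/3)

1. E_x = 3  [line -6·x + -4·y + -34/3 = 0 ∩ |EC|² = 265/9]
2. E_y = -22/3  [line -6·x + -4·y + -34/3 = 0 ∩ |EC|² = 265/9]
   → E = (3, -22/3)
3. D_x = 7/3  [D is the centroid of △CEB]
4. D_y = -67/9  [D is the centroid of △CEB]
   → D = (7/3, -67/9)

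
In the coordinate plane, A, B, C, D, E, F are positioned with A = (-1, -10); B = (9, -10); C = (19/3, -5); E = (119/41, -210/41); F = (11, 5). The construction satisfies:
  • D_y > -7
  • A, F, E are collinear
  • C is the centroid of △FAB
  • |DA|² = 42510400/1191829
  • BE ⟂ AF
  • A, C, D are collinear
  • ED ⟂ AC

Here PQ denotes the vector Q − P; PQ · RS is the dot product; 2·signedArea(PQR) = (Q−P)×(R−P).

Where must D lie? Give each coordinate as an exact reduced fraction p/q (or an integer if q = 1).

1. D_x = 114371/29069  [A, C, D are collinear ∩ ED ⟂ AC]
2. D_y = -192890/29069  [A, C, D are collinear ∩ ED ⟂ AC]
   → D = (114371/29069, -192890/29069)

D = (114371/29069, -192890/29069)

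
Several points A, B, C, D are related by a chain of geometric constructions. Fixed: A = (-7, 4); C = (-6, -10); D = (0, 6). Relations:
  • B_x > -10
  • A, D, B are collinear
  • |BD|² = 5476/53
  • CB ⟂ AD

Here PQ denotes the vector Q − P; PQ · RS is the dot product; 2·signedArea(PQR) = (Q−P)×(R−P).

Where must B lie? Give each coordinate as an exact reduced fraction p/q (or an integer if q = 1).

B = (-518/53, 170/53)

1. B_x = -518/53  [A, D, B are collinear ∩ CB ⟂ AD]
2. B_y = 170/53  [A, D, B are collinear ∩ CB ⟂ AD]
   → B = (-518/53, 170/53)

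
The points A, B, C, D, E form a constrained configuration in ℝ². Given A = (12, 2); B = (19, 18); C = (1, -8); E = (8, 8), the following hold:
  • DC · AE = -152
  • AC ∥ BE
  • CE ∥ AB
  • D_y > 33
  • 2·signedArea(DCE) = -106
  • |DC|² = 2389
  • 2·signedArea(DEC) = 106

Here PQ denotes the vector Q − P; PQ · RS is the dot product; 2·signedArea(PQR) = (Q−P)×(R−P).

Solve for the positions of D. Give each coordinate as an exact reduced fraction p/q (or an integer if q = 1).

D = (26, 34)

1. D_x = 26  [2·signedArea(DEC) = 106 ∩ DC · AE = -152]
2. D_y = 34  [2·signedArea(DEC) = 106 ∩ DC · AE = -152]
   → D = (26, 34)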